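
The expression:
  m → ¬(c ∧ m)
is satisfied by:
  {m: False, c: False}
  {c: True, m: False}
  {m: True, c: False}


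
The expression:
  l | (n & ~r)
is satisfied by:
  {n: True, l: True, r: False}
  {l: True, r: False, n: False}
  {n: True, l: True, r: True}
  {l: True, r: True, n: False}
  {n: True, r: False, l: False}


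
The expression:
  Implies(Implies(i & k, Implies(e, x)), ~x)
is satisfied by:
  {x: False}


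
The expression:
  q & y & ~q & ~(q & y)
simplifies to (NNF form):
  False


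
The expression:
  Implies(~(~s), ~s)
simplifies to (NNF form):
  ~s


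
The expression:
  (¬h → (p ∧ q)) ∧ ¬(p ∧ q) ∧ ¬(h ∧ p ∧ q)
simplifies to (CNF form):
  h ∧ (¬p ∨ ¬q)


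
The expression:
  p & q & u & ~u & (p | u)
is never true.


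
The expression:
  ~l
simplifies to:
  ~l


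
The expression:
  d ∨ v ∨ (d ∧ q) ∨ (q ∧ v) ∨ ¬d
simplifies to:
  True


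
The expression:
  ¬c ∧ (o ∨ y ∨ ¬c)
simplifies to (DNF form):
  ¬c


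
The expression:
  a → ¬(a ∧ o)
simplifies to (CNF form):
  ¬a ∨ ¬o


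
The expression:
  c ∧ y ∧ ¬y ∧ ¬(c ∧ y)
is never true.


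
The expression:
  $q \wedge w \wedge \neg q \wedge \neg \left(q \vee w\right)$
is never true.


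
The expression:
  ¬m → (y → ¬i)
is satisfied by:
  {m: True, y: False, i: False}
  {m: False, y: False, i: False}
  {i: True, m: True, y: False}
  {i: True, m: False, y: False}
  {y: True, m: True, i: False}
  {y: True, m: False, i: False}
  {y: True, i: True, m: True}


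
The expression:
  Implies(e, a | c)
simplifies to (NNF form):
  a | c | ~e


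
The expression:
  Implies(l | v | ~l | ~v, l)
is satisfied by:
  {l: True}


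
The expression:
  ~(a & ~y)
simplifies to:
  y | ~a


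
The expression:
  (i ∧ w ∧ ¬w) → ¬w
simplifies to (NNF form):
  True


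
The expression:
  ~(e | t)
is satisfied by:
  {e: False, t: False}


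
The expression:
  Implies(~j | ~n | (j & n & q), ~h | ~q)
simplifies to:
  ~h | ~q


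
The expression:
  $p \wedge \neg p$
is never true.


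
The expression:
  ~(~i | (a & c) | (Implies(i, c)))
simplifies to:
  i & ~c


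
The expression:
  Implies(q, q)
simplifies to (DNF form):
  True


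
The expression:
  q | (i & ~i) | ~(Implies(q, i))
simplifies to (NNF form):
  q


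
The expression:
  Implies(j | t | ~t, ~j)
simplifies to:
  ~j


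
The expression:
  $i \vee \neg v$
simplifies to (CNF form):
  $i \vee \neg v$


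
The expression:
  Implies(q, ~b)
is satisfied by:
  {q: False, b: False}
  {b: True, q: False}
  {q: True, b: False}


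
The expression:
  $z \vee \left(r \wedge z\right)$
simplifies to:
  $z$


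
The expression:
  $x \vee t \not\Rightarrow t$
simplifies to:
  $x$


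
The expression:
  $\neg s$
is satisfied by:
  {s: False}


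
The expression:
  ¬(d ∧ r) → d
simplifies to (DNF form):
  d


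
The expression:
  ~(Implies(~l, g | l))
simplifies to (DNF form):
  ~g & ~l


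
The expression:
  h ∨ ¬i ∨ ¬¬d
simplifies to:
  d ∨ h ∨ ¬i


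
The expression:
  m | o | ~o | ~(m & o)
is always true.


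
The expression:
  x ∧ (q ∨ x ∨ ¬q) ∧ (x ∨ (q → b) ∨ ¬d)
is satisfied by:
  {x: True}


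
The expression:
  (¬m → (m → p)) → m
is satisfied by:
  {m: True}


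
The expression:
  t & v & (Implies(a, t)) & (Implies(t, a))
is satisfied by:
  {t: True, a: True, v: True}


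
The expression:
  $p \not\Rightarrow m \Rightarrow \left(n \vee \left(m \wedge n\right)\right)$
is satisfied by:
  {n: True, m: True, p: False}
  {n: True, p: False, m: False}
  {m: True, p: False, n: False}
  {m: False, p: False, n: False}
  {n: True, m: True, p: True}
  {n: True, p: True, m: False}
  {m: True, p: True, n: False}


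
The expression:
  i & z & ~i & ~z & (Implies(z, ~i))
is never true.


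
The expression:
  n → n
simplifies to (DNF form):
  True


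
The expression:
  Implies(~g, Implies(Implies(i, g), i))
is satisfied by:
  {i: True, g: True}
  {i: True, g: False}
  {g: True, i: False}


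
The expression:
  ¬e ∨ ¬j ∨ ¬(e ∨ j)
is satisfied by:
  {e: False, j: False}
  {j: True, e: False}
  {e: True, j: False}


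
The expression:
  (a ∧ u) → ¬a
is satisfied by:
  {u: False, a: False}
  {a: True, u: False}
  {u: True, a: False}


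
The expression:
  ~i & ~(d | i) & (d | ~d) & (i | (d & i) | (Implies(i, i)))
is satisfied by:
  {d: False, i: False}


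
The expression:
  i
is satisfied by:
  {i: True}


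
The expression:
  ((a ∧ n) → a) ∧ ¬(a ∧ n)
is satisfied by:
  {n: False, a: False}
  {a: True, n: False}
  {n: True, a: False}


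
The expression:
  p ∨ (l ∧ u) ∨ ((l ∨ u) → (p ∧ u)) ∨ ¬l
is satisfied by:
  {u: True, p: True, l: False}
  {u: True, l: False, p: False}
  {p: True, l: False, u: False}
  {p: False, l: False, u: False}
  {u: True, p: True, l: True}
  {u: True, l: True, p: False}
  {p: True, l: True, u: False}


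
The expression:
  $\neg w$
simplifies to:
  $\neg w$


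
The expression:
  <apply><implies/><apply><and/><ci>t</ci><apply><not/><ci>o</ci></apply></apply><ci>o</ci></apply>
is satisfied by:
  {o: True, t: False}
  {t: False, o: False}
  {t: True, o: True}


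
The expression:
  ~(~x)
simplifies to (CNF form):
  x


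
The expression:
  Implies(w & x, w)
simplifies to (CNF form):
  True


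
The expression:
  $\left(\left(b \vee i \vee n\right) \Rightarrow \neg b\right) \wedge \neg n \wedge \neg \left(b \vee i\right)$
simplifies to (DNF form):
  $\neg b \wedge \neg i \wedge \neg n$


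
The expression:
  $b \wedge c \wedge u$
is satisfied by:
  {c: True, u: True, b: True}


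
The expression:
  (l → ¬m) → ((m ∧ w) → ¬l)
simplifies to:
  True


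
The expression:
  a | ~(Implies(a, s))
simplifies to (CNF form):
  a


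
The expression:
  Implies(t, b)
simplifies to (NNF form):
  b | ~t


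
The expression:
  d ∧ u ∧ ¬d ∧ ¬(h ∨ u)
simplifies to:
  False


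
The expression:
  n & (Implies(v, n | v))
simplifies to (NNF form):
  n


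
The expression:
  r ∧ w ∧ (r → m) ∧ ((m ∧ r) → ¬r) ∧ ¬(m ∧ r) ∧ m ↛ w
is never true.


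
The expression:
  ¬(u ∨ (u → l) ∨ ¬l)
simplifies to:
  False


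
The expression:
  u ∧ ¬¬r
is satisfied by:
  {r: True, u: True}


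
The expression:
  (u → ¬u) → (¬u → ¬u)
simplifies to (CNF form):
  True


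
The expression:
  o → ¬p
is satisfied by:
  {p: False, o: False}
  {o: True, p: False}
  {p: True, o: False}


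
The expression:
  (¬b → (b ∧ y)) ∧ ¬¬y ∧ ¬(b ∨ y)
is never true.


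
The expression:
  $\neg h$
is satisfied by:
  {h: False}


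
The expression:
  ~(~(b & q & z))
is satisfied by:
  {z: True, b: True, q: True}


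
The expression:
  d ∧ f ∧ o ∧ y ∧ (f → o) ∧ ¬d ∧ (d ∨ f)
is never true.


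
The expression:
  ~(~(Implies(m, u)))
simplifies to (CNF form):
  u | ~m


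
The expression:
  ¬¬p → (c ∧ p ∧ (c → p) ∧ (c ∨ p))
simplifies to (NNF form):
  c ∨ ¬p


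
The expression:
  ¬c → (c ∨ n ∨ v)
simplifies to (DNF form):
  c ∨ n ∨ v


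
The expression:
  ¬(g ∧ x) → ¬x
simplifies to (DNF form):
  g ∨ ¬x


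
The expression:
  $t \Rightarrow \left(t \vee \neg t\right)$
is always true.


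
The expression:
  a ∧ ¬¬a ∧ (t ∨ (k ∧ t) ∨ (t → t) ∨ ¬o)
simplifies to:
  a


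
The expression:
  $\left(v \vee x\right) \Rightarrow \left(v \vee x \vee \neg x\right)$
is always true.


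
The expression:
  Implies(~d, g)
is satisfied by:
  {d: True, g: True}
  {d: True, g: False}
  {g: True, d: False}


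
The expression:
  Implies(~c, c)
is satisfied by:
  {c: True}


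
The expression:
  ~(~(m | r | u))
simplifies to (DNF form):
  m | r | u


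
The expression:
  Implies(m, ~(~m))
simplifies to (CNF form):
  True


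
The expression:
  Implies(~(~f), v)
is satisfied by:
  {v: True, f: False}
  {f: False, v: False}
  {f: True, v: True}


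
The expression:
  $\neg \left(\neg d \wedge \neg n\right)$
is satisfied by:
  {n: True, d: True}
  {n: True, d: False}
  {d: True, n: False}


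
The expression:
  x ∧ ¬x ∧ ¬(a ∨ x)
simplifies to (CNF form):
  False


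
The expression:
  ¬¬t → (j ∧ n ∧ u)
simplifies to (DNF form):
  (j ∧ n ∧ u) ∨ ¬t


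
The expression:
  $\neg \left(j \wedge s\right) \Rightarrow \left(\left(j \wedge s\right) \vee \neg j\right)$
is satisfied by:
  {s: True, j: False}
  {j: False, s: False}
  {j: True, s: True}


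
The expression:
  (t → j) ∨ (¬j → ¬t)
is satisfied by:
  {j: True, t: False}
  {t: False, j: False}
  {t: True, j: True}


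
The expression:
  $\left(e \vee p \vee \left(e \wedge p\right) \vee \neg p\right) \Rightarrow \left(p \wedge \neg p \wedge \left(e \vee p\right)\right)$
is never true.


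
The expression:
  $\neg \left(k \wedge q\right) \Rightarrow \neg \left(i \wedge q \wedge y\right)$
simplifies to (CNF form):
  $k \vee \neg i \vee \neg q \vee \neg y$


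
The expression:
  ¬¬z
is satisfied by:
  {z: True}


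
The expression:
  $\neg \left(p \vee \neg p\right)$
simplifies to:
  $\text{False}$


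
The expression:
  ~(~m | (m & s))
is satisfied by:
  {m: True, s: False}


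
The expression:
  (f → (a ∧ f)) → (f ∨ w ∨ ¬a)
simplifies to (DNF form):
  f ∨ w ∨ ¬a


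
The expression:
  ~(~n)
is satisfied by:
  {n: True}


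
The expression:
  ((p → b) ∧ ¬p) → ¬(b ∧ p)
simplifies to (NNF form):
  True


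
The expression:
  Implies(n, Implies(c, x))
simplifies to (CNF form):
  x | ~c | ~n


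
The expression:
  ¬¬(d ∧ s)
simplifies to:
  d ∧ s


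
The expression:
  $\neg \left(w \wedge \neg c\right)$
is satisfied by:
  {c: True, w: False}
  {w: False, c: False}
  {w: True, c: True}


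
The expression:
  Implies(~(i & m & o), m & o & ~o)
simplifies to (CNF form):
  i & m & o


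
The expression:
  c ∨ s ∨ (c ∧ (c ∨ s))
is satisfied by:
  {c: True, s: True}
  {c: True, s: False}
  {s: True, c: False}


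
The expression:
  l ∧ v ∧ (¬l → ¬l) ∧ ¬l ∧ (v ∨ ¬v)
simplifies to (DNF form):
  False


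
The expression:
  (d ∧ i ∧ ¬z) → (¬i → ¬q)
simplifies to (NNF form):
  True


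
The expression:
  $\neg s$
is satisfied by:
  {s: False}


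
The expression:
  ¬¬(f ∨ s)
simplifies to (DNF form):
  f ∨ s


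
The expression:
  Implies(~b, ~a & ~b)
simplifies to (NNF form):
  b | ~a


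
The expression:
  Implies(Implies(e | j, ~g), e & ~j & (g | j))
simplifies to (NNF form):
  g & (e | j)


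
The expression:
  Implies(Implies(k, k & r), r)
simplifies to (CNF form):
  k | r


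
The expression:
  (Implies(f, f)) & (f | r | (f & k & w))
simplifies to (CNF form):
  f | r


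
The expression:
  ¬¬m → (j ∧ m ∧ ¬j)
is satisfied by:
  {m: False}


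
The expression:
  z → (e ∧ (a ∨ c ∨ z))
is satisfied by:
  {e: True, z: False}
  {z: False, e: False}
  {z: True, e: True}


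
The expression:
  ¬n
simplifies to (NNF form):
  ¬n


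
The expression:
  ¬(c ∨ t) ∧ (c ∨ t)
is never true.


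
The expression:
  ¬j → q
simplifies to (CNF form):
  j ∨ q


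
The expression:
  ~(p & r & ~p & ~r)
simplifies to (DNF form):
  True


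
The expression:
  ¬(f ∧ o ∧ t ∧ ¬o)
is always true.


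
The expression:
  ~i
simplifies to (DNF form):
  ~i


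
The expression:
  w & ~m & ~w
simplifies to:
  False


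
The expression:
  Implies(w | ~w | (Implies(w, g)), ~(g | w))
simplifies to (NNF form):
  ~g & ~w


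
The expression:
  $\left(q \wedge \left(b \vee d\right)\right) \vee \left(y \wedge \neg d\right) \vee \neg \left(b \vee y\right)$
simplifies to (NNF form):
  $q \vee \left(y \wedge \neg d\right) \vee \left(\neg b \wedge \neg y\right)$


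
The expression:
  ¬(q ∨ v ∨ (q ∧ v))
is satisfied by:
  {q: False, v: False}


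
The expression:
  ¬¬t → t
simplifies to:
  True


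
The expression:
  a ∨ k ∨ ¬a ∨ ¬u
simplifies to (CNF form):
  True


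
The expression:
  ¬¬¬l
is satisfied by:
  {l: False}


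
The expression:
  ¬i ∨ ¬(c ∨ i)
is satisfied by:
  {i: False}


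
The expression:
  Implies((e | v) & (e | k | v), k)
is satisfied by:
  {k: True, e: False, v: False}
  {k: True, v: True, e: False}
  {k: True, e: True, v: False}
  {k: True, v: True, e: True}
  {v: False, e: False, k: False}


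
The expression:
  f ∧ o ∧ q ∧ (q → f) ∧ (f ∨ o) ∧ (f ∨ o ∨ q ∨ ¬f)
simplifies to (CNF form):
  f ∧ o ∧ q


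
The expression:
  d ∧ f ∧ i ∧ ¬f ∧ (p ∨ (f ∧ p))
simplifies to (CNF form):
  False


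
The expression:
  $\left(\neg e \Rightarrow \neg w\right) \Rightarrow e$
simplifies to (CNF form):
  $e \vee w$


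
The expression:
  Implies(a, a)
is always true.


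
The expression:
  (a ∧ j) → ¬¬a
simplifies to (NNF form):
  True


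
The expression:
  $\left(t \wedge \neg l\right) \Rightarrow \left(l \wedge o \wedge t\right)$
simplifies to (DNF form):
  $l \vee \neg t$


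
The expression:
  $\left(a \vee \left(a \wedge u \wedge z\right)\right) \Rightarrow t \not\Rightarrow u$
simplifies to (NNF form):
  $\left(t \wedge \neg u\right) \vee \neg a$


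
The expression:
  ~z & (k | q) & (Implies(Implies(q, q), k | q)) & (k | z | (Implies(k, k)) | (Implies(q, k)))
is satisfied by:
  {k: True, q: True, z: False}
  {k: True, z: False, q: False}
  {q: True, z: False, k: False}


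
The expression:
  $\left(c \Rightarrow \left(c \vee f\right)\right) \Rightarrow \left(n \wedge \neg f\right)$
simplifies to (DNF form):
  $n \wedge \neg f$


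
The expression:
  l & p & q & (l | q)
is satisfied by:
  {p: True, q: True, l: True}


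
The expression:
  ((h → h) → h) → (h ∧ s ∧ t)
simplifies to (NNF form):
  (s ∧ t) ∨ ¬h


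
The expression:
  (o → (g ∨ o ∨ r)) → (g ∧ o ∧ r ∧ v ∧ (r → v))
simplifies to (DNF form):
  g ∧ o ∧ r ∧ v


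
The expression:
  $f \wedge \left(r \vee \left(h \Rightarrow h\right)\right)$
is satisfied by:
  {f: True}


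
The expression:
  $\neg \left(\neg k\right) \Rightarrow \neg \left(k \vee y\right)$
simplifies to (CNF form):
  $\neg k$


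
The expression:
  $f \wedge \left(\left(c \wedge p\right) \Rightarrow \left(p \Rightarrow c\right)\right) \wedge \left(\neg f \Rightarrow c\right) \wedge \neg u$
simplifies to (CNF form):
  $f \wedge \neg u$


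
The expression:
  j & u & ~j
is never true.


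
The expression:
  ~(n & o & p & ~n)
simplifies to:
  True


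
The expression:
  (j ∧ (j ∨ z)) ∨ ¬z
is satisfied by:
  {j: True, z: False}
  {z: False, j: False}
  {z: True, j: True}


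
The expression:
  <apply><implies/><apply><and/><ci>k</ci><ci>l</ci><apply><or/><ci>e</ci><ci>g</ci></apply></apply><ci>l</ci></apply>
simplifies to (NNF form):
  <true/>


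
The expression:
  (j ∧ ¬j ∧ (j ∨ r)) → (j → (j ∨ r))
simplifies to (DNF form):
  True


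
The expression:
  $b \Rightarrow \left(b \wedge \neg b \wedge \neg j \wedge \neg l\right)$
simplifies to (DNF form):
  $\neg b$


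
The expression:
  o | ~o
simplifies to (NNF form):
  True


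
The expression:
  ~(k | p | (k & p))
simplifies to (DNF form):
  ~k & ~p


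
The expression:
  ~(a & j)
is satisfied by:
  {a: False, j: False}
  {j: True, a: False}
  {a: True, j: False}


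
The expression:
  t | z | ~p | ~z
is always true.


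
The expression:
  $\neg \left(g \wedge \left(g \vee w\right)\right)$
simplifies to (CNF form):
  $\neg g$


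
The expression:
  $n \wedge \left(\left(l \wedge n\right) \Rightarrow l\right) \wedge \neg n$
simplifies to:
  $\text{False}$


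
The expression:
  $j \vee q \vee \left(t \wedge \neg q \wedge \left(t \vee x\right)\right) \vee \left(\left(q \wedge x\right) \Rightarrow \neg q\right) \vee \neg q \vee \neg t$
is always true.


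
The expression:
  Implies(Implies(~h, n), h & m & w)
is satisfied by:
  {w: True, m: True, n: False, h: False}
  {w: True, m: False, n: False, h: False}
  {m: True, w: False, n: False, h: False}
  {w: False, m: False, n: False, h: False}
  {w: True, h: True, m: True, n: False}
  {w: True, h: True, n: True, m: True}


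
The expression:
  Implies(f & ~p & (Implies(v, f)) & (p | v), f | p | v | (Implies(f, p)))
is always true.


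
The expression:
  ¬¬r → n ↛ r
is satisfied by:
  {r: False}


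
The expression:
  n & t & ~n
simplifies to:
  False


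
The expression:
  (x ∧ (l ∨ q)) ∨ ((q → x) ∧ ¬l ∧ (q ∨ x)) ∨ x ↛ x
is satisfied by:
  {x: True}


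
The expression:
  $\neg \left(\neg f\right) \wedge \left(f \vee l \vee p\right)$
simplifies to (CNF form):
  $f$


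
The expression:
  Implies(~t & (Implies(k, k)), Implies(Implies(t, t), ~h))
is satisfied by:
  {t: True, h: False}
  {h: False, t: False}
  {h: True, t: True}


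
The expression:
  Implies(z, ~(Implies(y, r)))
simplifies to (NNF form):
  ~z | (y & ~r)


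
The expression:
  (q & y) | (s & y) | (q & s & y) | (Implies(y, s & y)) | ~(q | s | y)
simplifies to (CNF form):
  q | s | ~y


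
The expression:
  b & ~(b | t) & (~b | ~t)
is never true.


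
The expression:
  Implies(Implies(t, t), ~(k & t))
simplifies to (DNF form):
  ~k | ~t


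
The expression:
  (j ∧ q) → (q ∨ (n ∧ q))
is always true.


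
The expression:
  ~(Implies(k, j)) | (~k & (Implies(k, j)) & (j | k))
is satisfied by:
  {k: True, j: False}
  {j: True, k: False}


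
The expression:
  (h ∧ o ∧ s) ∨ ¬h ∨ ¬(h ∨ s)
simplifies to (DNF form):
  (o ∧ s) ∨ ¬h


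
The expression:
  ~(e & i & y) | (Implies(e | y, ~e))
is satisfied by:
  {e: False, y: False, i: False}
  {i: True, e: False, y: False}
  {y: True, e: False, i: False}
  {i: True, y: True, e: False}
  {e: True, i: False, y: False}
  {i: True, e: True, y: False}
  {y: True, e: True, i: False}


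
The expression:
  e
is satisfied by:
  {e: True}


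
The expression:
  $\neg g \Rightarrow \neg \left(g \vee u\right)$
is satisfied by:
  {g: True, u: False}
  {u: False, g: False}
  {u: True, g: True}


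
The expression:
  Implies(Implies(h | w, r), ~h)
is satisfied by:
  {h: False, r: False}
  {r: True, h: False}
  {h: True, r: False}


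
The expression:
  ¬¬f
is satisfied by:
  {f: True}


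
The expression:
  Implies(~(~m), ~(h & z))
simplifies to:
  ~h | ~m | ~z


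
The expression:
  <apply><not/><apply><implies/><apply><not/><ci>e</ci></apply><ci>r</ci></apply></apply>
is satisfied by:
  {e: False, r: False}


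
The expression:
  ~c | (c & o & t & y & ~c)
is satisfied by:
  {c: False}


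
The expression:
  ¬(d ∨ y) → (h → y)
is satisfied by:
  {y: True, d: True, h: False}
  {y: True, h: False, d: False}
  {d: True, h: False, y: False}
  {d: False, h: False, y: False}
  {y: True, d: True, h: True}
  {y: True, h: True, d: False}
  {d: True, h: True, y: False}


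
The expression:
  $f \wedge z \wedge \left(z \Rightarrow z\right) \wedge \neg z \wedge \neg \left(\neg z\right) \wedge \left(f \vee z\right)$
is never true.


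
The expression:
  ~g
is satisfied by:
  {g: False}


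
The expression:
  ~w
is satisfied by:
  {w: False}


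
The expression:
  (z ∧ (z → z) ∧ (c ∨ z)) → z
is always true.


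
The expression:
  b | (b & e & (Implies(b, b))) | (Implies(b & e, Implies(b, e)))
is always true.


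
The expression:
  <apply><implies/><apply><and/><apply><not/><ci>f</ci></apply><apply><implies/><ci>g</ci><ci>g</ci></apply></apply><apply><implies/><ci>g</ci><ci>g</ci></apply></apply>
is always true.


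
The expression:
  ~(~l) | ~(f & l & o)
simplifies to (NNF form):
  True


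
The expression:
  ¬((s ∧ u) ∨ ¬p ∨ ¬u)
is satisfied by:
  {p: True, u: True, s: False}


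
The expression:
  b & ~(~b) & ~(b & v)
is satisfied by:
  {b: True, v: False}


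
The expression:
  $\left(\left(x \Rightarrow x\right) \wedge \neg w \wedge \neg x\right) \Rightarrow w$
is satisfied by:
  {x: True, w: True}
  {x: True, w: False}
  {w: True, x: False}


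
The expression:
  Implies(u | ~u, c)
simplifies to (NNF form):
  c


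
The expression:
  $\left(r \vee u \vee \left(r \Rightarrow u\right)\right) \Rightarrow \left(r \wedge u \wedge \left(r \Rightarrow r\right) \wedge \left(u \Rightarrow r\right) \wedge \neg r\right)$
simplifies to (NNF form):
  $\text{False}$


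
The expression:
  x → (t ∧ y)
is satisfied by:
  {y: True, t: True, x: False}
  {y: True, t: False, x: False}
  {t: True, y: False, x: False}
  {y: False, t: False, x: False}
  {y: True, x: True, t: True}


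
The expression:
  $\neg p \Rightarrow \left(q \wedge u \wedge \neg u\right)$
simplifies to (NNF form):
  $p$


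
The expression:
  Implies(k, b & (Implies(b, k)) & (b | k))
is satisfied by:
  {b: True, k: False}
  {k: False, b: False}
  {k: True, b: True}


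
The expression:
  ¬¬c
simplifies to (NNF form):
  c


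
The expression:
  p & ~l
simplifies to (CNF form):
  p & ~l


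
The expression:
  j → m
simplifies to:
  m ∨ ¬j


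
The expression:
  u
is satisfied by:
  {u: True}


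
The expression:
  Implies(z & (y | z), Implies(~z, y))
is always true.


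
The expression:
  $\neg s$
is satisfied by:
  {s: False}


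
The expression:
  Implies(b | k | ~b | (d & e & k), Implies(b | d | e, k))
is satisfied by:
  {k: True, e: False, b: False, d: False}
  {k: True, d: True, e: False, b: False}
  {k: True, b: True, e: False, d: False}
  {k: True, d: True, b: True, e: False}
  {k: True, e: True, b: False, d: False}
  {k: True, d: True, e: True, b: False}
  {k: True, b: True, e: True, d: False}
  {k: True, d: True, b: True, e: True}
  {d: False, e: False, b: False, k: False}


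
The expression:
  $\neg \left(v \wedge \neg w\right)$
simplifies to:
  $w \vee \neg v$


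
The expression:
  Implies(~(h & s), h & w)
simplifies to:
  h & (s | w)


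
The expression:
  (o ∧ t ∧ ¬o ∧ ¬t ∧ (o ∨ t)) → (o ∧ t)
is always true.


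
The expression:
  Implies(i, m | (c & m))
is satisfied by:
  {m: True, i: False}
  {i: False, m: False}
  {i: True, m: True}


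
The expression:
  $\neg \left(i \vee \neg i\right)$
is never true.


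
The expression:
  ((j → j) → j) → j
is always true.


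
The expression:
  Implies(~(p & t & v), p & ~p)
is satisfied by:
  {t: True, p: True, v: True}


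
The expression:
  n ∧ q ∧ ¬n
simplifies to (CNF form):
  False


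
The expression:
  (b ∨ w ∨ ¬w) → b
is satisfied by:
  {b: True}


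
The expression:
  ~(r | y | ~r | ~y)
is never true.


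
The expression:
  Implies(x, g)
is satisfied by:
  {g: True, x: False}
  {x: False, g: False}
  {x: True, g: True}


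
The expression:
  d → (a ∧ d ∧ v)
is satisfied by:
  {a: True, v: True, d: False}
  {a: True, v: False, d: False}
  {v: True, a: False, d: False}
  {a: False, v: False, d: False}
  {a: True, d: True, v: True}


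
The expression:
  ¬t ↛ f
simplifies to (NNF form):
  f ∨ ¬t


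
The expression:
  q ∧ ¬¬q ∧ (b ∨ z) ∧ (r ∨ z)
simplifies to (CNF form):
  q ∧ (b ∨ z) ∧ (r ∨ z)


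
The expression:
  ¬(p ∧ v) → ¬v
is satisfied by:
  {p: True, v: False}
  {v: False, p: False}
  {v: True, p: True}


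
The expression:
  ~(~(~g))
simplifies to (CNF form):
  ~g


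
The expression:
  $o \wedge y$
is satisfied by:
  {o: True, y: True}


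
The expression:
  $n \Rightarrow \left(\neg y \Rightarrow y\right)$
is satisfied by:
  {y: True, n: False}
  {n: False, y: False}
  {n: True, y: True}


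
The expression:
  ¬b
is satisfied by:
  {b: False}


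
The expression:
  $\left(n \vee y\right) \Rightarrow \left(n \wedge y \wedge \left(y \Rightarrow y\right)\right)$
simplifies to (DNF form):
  $\left(n \wedge y\right) \vee \left(\neg n \wedge \neg y\right)$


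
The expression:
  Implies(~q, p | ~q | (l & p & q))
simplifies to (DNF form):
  True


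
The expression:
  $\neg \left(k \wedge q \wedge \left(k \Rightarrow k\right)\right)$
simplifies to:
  $\neg k \vee \neg q$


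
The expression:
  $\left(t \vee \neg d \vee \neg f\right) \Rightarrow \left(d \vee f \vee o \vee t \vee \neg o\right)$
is always true.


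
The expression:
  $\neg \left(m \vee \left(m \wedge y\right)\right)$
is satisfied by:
  {m: False}


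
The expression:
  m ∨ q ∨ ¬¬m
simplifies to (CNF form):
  m ∨ q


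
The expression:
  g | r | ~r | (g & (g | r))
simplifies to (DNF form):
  True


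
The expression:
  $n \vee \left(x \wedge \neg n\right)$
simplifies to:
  $n \vee x$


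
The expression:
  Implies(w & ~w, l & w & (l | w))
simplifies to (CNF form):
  True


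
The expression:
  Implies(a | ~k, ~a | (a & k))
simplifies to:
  k | ~a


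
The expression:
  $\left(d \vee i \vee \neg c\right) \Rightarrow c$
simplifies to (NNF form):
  $c$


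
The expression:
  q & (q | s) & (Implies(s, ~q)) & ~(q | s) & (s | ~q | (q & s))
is never true.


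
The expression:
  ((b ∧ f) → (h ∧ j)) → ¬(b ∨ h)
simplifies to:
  (b ∨ ¬h) ∧ (f ∨ ¬b) ∧ (¬h ∨ ¬j)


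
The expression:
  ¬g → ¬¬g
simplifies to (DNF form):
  g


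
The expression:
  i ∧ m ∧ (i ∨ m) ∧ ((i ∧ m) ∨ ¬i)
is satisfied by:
  {m: True, i: True}


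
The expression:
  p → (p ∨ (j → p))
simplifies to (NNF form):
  True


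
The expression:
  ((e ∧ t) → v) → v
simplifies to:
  v ∨ (e ∧ t)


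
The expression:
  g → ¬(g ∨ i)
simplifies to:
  ¬g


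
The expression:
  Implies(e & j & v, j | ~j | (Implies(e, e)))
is always true.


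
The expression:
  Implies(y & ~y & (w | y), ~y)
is always true.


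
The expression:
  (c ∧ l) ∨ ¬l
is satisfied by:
  {c: True, l: False}
  {l: False, c: False}
  {l: True, c: True}


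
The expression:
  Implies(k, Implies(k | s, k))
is always true.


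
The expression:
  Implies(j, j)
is always true.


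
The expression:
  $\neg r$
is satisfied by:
  {r: False}


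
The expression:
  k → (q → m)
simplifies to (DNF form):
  m ∨ ¬k ∨ ¬q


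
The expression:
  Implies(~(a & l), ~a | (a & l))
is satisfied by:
  {l: True, a: False}
  {a: False, l: False}
  {a: True, l: True}


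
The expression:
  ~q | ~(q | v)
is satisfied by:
  {q: False}


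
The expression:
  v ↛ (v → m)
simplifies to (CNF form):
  v ∧ ¬m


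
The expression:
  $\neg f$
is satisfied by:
  {f: False}


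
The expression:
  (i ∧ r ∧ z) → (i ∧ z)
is always true.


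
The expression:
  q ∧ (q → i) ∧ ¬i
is never true.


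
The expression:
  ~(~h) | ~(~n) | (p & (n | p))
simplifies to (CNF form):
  h | n | p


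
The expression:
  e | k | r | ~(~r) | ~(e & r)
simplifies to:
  True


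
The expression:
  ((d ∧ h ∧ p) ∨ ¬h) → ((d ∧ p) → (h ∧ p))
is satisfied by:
  {h: True, p: False, d: False}
  {p: False, d: False, h: False}
  {d: True, h: True, p: False}
  {d: True, p: False, h: False}
  {h: True, p: True, d: False}
  {p: True, h: False, d: False}
  {d: True, p: True, h: True}


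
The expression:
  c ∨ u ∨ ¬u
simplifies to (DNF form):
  True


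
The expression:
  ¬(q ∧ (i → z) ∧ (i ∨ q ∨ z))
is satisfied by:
  {i: True, q: False, z: False}
  {i: False, q: False, z: False}
  {z: True, i: True, q: False}
  {z: True, i: False, q: False}
  {q: True, i: True, z: False}


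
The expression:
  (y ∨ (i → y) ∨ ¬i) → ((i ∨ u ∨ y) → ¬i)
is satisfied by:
  {y: False, i: False}
  {i: True, y: False}
  {y: True, i: False}


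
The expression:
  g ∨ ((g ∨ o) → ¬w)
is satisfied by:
  {g: True, w: False, o: False}
  {w: False, o: False, g: False}
  {o: True, g: True, w: False}
  {o: True, w: False, g: False}
  {g: True, w: True, o: False}
  {w: True, g: False, o: False}
  {o: True, w: True, g: True}


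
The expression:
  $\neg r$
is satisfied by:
  {r: False}


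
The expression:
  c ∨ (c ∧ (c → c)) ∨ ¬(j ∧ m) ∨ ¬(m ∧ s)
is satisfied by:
  {c: True, s: False, m: False, j: False}
  {c: False, s: False, m: False, j: False}
  {j: True, c: True, s: False, m: False}
  {j: True, c: False, s: False, m: False}
  {c: True, m: True, j: False, s: False}
  {m: True, j: False, s: False, c: False}
  {j: True, m: True, c: True, s: False}
  {j: True, m: True, c: False, s: False}
  {c: True, s: True, j: False, m: False}
  {s: True, j: False, m: False, c: False}
  {c: True, j: True, s: True, m: False}
  {j: True, s: True, c: False, m: False}
  {c: True, m: True, s: True, j: False}
  {m: True, s: True, j: False, c: False}
  {j: True, m: True, s: True, c: True}


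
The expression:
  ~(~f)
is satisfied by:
  {f: True}


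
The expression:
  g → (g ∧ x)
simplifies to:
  x ∨ ¬g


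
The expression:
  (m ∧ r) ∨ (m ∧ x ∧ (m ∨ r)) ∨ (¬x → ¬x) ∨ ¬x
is always true.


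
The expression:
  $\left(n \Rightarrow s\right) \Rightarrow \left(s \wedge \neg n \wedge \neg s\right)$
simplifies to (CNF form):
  $n \wedge \neg s$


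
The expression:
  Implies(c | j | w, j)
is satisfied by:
  {j: True, w: False, c: False}
  {c: True, j: True, w: False}
  {j: True, w: True, c: False}
  {c: True, j: True, w: True}
  {c: False, w: False, j: False}


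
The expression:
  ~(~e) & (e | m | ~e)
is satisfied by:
  {e: True}


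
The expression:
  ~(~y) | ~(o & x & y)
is always true.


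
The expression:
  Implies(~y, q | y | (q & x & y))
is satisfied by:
  {y: True, q: True}
  {y: True, q: False}
  {q: True, y: False}


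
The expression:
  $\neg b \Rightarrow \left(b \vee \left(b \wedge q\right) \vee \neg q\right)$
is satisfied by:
  {b: True, q: False}
  {q: False, b: False}
  {q: True, b: True}


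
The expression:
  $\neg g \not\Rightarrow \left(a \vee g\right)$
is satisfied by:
  {g: False, a: False}


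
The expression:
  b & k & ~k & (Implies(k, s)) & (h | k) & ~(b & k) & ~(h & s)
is never true.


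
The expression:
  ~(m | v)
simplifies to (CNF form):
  ~m & ~v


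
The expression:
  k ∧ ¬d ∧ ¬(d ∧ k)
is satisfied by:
  {k: True, d: False}


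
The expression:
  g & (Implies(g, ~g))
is never true.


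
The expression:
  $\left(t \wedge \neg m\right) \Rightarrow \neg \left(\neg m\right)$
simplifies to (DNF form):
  $m \vee \neg t$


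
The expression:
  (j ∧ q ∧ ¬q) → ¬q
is always true.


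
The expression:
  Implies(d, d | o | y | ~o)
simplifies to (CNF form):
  True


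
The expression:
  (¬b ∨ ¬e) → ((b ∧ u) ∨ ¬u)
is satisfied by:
  {b: True, u: False}
  {u: False, b: False}
  {u: True, b: True}


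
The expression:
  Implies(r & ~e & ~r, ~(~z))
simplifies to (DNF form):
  True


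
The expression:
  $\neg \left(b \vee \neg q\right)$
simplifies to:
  $q \wedge \neg b$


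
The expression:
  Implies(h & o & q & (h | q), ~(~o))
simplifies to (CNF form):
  True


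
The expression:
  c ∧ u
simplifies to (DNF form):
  c ∧ u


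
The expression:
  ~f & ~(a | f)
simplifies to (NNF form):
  ~a & ~f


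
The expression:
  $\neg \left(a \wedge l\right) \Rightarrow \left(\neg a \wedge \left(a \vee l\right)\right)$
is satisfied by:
  {l: True}


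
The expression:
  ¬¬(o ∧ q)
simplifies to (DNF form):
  o ∧ q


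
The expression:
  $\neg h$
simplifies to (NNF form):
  $\neg h$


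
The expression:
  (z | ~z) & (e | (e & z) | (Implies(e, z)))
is always true.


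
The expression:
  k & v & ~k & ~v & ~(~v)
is never true.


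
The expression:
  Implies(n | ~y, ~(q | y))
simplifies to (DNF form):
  (y & ~n) | (~q & ~y)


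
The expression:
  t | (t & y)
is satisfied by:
  {t: True}


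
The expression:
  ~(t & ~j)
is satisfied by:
  {j: True, t: False}
  {t: False, j: False}
  {t: True, j: True}


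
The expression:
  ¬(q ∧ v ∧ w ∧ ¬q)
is always true.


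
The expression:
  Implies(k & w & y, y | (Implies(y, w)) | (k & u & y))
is always true.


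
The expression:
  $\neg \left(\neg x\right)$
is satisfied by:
  {x: True}


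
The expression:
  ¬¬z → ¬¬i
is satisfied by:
  {i: True, z: False}
  {z: False, i: False}
  {z: True, i: True}


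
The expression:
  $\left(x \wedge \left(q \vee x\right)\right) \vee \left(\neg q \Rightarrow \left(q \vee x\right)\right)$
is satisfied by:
  {x: True, q: True}
  {x: True, q: False}
  {q: True, x: False}


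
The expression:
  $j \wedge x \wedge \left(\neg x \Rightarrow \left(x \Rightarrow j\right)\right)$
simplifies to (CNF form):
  $j \wedge x$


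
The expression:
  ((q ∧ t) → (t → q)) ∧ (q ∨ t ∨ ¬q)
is always true.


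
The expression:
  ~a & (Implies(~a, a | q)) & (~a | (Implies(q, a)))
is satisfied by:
  {q: True, a: False}


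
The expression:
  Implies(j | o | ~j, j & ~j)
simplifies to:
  False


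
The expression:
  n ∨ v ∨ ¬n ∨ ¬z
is always true.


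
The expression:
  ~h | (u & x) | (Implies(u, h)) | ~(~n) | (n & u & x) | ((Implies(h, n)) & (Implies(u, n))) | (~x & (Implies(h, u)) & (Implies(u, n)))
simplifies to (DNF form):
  True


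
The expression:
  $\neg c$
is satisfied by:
  {c: False}


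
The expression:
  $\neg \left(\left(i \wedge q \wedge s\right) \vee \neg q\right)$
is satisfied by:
  {q: True, s: False, i: False}
  {i: True, q: True, s: False}
  {s: True, q: True, i: False}


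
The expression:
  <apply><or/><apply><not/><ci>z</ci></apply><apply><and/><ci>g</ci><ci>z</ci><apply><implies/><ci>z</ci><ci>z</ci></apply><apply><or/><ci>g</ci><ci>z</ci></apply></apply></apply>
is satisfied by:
  {g: True, z: False}
  {z: False, g: False}
  {z: True, g: True}


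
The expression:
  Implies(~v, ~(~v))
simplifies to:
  v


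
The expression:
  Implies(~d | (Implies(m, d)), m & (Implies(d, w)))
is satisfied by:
  {m: True, w: True, d: False}
  {m: True, w: False, d: False}
  {m: True, d: True, w: True}


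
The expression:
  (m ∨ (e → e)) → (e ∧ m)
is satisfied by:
  {m: True, e: True}


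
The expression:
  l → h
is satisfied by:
  {h: True, l: False}
  {l: False, h: False}
  {l: True, h: True}


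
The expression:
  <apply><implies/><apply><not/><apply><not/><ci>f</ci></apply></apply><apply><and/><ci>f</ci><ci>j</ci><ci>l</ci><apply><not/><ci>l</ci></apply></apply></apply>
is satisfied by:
  {f: False}


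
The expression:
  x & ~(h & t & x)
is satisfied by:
  {x: True, h: False, t: False}
  {t: True, x: True, h: False}
  {h: True, x: True, t: False}


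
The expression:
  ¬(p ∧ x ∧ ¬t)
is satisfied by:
  {t: True, p: False, x: False}
  {p: False, x: False, t: False}
  {x: True, t: True, p: False}
  {x: True, p: False, t: False}
  {t: True, p: True, x: False}
  {p: True, t: False, x: False}
  {x: True, p: True, t: True}


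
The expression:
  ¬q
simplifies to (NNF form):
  ¬q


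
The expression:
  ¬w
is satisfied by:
  {w: False}


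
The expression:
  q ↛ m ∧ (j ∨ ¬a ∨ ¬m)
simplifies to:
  q ∧ ¬m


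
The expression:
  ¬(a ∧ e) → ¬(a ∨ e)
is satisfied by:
  {e: False, a: False}
  {a: True, e: True}


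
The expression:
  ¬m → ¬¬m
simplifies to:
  m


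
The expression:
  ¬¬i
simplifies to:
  i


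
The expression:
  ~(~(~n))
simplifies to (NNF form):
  ~n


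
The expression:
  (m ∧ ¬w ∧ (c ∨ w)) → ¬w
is always true.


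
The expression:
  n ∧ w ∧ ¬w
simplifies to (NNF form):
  False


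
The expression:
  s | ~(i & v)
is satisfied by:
  {s: True, v: False, i: False}
  {v: False, i: False, s: False}
  {s: True, i: True, v: False}
  {i: True, v: False, s: False}
  {s: True, v: True, i: False}
  {v: True, s: False, i: False}
  {s: True, i: True, v: True}


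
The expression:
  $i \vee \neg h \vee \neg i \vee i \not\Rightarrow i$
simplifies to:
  $\text{True}$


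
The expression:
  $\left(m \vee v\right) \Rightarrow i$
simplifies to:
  $i \vee \left(\neg m \wedge \neg v\right)$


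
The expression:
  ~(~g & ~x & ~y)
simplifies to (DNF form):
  g | x | y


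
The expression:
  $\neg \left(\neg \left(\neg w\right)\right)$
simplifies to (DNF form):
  $\neg w$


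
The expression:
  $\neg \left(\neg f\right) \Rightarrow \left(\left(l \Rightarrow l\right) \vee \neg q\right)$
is always true.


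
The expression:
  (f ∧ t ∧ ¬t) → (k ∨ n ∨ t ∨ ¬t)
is always true.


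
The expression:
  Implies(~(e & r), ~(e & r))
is always true.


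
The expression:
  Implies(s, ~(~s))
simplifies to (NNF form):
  True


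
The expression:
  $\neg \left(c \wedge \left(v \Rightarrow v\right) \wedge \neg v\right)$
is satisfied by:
  {v: True, c: False}
  {c: False, v: False}
  {c: True, v: True}


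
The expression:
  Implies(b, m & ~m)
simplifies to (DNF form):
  ~b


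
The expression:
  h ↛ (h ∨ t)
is never true.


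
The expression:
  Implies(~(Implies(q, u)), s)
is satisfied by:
  {u: True, s: True, q: False}
  {u: True, s: False, q: False}
  {s: True, u: False, q: False}
  {u: False, s: False, q: False}
  {u: True, q: True, s: True}
  {u: True, q: True, s: False}
  {q: True, s: True, u: False}


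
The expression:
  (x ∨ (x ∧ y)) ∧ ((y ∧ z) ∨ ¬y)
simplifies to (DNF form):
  (x ∧ z) ∨ (x ∧ ¬y)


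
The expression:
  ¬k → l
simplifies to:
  k ∨ l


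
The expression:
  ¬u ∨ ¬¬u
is always true.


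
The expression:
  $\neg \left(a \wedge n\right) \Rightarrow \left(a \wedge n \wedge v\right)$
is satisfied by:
  {a: True, n: True}


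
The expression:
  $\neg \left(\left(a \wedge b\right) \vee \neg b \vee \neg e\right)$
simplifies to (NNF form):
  $b \wedge e \wedge \neg a$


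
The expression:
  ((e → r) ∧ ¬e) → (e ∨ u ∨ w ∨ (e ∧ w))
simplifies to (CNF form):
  e ∨ u ∨ w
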